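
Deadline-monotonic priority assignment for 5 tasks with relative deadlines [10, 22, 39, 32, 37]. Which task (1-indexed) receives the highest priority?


Sort tasks by relative deadline (ascending):
  Task 1: deadline = 10
  Task 2: deadline = 22
  Task 4: deadline = 32
  Task 5: deadline = 37
  Task 3: deadline = 39
Priority order (highest first): [1, 2, 4, 5, 3]
Highest priority task = 1

1


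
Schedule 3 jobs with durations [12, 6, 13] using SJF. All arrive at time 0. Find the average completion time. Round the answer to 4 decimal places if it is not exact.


SJF order (ascending): [6, 12, 13]
Completion times:
  Job 1: burst=6, C=6
  Job 2: burst=12, C=18
  Job 3: burst=13, C=31
Average completion = 55/3 = 18.3333

18.3333


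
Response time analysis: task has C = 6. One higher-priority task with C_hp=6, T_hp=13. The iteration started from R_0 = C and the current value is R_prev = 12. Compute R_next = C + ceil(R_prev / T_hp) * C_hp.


R_next = C + ceil(R_prev / T_hp) * C_hp
ceil(12 / 13) = ceil(0.9231) = 1
Interference = 1 * 6 = 6
R_next = 6 + 6 = 12
R_next = R_prev, so the iteration has converged (response time = 12).

12


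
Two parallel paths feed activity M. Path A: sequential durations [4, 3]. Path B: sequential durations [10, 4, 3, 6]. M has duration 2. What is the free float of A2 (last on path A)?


ES(A2) = sum of predecessors on chain A = 4
EF(A2) = ES + duration = 4 + 3 = 7
Successor of A2 is M. ES(M) = max(sum(A), sum(B)) = max(7, 23) = 23
Free float = ES(successor) - EF(current) = 23 - 7 = 16

16


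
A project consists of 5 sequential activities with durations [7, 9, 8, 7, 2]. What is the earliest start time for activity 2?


Activity 2 starts after activities 1 through 1 complete.
Predecessor durations: [7]
ES = 7 = 7

7


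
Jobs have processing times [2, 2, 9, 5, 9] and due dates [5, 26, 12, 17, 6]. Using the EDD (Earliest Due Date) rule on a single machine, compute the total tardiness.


Sort by due date (EDD order): [(2, 5), (9, 6), (9, 12), (5, 17), (2, 26)]
Compute completion times and tardiness:
  Job 1: p=2, d=5, C=2, tardiness=max(0,2-5)=0
  Job 2: p=9, d=6, C=11, tardiness=max(0,11-6)=5
  Job 3: p=9, d=12, C=20, tardiness=max(0,20-12)=8
  Job 4: p=5, d=17, C=25, tardiness=max(0,25-17)=8
  Job 5: p=2, d=26, C=27, tardiness=max(0,27-26)=1
Total tardiness = 22

22


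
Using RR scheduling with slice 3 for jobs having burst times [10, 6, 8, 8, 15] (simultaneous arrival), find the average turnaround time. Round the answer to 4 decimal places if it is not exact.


Time quantum = 3
Execution trace:
  J1 runs 3 units, time = 3
  J2 runs 3 units, time = 6
  J3 runs 3 units, time = 9
  J4 runs 3 units, time = 12
  J5 runs 3 units, time = 15
  J1 runs 3 units, time = 18
  J2 runs 3 units, time = 21
  J3 runs 3 units, time = 24
  J4 runs 3 units, time = 27
  J5 runs 3 units, time = 30
  J1 runs 3 units, time = 33
  J3 runs 2 units, time = 35
  J4 runs 2 units, time = 37
  J5 runs 3 units, time = 40
  J1 runs 1 units, time = 41
  J5 runs 3 units, time = 44
  J5 runs 3 units, time = 47
Finish times: [41, 21, 35, 37, 47]
Average turnaround = 181/5 = 36.2

36.2


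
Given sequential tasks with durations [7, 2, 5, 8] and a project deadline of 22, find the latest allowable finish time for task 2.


LF(activity 2) = deadline - sum of successor durations
Successors: activities 3 through 4 with durations [5, 8]
Sum of successor durations = 13
LF = 22 - 13 = 9

9


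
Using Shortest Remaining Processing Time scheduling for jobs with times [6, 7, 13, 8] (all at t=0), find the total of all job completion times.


Since all jobs arrive at t=0, SRPT equals SPT ordering.
SPT order: [6, 7, 8, 13]
Completion times:
  Job 1: p=6, C=6
  Job 2: p=7, C=13
  Job 3: p=8, C=21
  Job 4: p=13, C=34
Total completion time = 6 + 13 + 21 + 34 = 74

74


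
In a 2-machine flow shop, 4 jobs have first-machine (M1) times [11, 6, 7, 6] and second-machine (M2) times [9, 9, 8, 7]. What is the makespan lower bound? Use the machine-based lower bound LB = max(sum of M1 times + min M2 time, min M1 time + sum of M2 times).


LB1 = sum(M1 times) + min(M2 times) = 30 + 7 = 37
LB2 = min(M1 times) + sum(M2 times) = 6 + 33 = 39
Lower bound = max(LB1, LB2) = max(37, 39) = 39

39


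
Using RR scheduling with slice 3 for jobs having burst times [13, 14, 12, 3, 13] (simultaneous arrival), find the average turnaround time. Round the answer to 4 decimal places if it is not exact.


Time quantum = 3
Execution trace:
  J1 runs 3 units, time = 3
  J2 runs 3 units, time = 6
  J3 runs 3 units, time = 9
  J4 runs 3 units, time = 12
  J5 runs 3 units, time = 15
  J1 runs 3 units, time = 18
  J2 runs 3 units, time = 21
  J3 runs 3 units, time = 24
  J5 runs 3 units, time = 27
  J1 runs 3 units, time = 30
  J2 runs 3 units, time = 33
  J3 runs 3 units, time = 36
  J5 runs 3 units, time = 39
  J1 runs 3 units, time = 42
  J2 runs 3 units, time = 45
  J3 runs 3 units, time = 48
  J5 runs 3 units, time = 51
  J1 runs 1 units, time = 52
  J2 runs 2 units, time = 54
  J5 runs 1 units, time = 55
Finish times: [52, 54, 48, 12, 55]
Average turnaround = 221/5 = 44.2

44.2


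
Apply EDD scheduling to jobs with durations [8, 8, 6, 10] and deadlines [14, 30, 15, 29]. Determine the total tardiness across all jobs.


Sort by due date (EDD order): [(8, 14), (6, 15), (10, 29), (8, 30)]
Compute completion times and tardiness:
  Job 1: p=8, d=14, C=8, tardiness=max(0,8-14)=0
  Job 2: p=6, d=15, C=14, tardiness=max(0,14-15)=0
  Job 3: p=10, d=29, C=24, tardiness=max(0,24-29)=0
  Job 4: p=8, d=30, C=32, tardiness=max(0,32-30)=2
Total tardiness = 2

2


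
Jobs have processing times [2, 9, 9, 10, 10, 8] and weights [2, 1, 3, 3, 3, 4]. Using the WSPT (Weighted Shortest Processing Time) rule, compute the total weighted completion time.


Compute p/w ratios and sort ascending (WSPT): [(2, 2), (8, 4), (9, 3), (10, 3), (10, 3), (9, 1)]
Compute weighted completion times:
  Job (p=2,w=2): C=2, w*C=2*2=4
  Job (p=8,w=4): C=10, w*C=4*10=40
  Job (p=9,w=3): C=19, w*C=3*19=57
  Job (p=10,w=3): C=29, w*C=3*29=87
  Job (p=10,w=3): C=39, w*C=3*39=117
  Job (p=9,w=1): C=48, w*C=1*48=48
Total weighted completion time = 353

353


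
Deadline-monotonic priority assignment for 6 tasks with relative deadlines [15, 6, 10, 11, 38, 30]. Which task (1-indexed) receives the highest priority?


Sort tasks by relative deadline (ascending):
  Task 2: deadline = 6
  Task 3: deadline = 10
  Task 4: deadline = 11
  Task 1: deadline = 15
  Task 6: deadline = 30
  Task 5: deadline = 38
Priority order (highest first): [2, 3, 4, 1, 6, 5]
Highest priority task = 2

2


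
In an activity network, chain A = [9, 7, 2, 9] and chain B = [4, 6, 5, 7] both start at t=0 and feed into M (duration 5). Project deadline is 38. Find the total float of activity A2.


Forward pass: ES(A2) = sum of predecessors on chain A = 9
EF = ES + duration = 9 + 7 = 16
Backward pass: LF(M) = deadline = 38; LS(M) = 38 - 5 = 33
LF(A2) = LS(M) - sum(successors on chain A) = 33 - 11 = 22
LS = LF - duration = 22 - 7 = 15
Total float = LS - ES = 15 - 9 = 6

6


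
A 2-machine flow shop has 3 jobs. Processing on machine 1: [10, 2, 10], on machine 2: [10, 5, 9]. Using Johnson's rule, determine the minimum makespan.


Apply Johnson's rule:
  Group 1 (a <= b): [(2, 2, 5), (1, 10, 10)]
  Group 2 (a > b): [(3, 10, 9)]
Optimal job order: [2, 1, 3]
Schedule:
  Job 2: M1 done at 2, M2 done at 7
  Job 1: M1 done at 12, M2 done at 22
  Job 3: M1 done at 22, M2 done at 31
Makespan = 31

31


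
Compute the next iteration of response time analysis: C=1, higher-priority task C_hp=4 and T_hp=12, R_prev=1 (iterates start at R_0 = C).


R_next = C + ceil(R_prev / T_hp) * C_hp
ceil(1 / 12) = ceil(0.0833) = 1
Interference = 1 * 4 = 4
R_next = 1 + 4 = 5

5


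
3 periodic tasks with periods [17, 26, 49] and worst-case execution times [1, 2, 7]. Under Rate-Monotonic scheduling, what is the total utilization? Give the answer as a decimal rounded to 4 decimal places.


Compute individual utilizations (exact fractions):
  Task 1: C/T = 1/17 (approx. 0.0588)
  Task 2: C/T = 2/26 = 1/13 (approx. 0.0769)
  Task 3: C/T = 7/49 = 1/7 (approx. 0.1429)
Total utilization U = 1/17 + 1/13 + 1/7 = 431/1547
Rounded to 4 decimal places: U = 0.2786
RM (Liu & Layland) bound for 3 tasks = 0.779763; compare with U = 431/1547 (approx. 0.278604)
U <= bound, so schedulable by RM sufficient condition.

0.2786


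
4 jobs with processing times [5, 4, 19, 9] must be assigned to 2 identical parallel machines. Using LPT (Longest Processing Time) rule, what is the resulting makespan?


Sort jobs in decreasing order (LPT): [19, 9, 5, 4]
Assign each job to the least loaded machine:
  Machine 1: jobs [19], load = 19
  Machine 2: jobs [9, 5, 4], load = 18
Makespan = max load = 19

19


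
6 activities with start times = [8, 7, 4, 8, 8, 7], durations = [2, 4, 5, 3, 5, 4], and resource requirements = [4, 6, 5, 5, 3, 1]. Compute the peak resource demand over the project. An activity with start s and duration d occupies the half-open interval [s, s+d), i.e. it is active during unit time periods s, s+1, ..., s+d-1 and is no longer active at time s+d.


Each activity i is active on [start_i, start_i + duration_i).
Compute total resource usage per time slot:
  t=0: active resources = [], total = 0
  t=1: active resources = [], total = 0
  t=2: active resources = [], total = 0
  t=3: active resources = [], total = 0
  t=4: active resources = [5], total = 5
  t=5: active resources = [5], total = 5
  t=6: active resources = [5], total = 5
  t=7: active resources = [6, 5, 1], total = 12
  t=8: active resources = [4, 6, 5, 5, 3, 1], total = 24
  t=9: active resources = [4, 6, 5, 3, 1], total = 19
  t=10: active resources = [6, 5, 3, 1], total = 15
  t=11: active resources = [3], total = 3
  t=12: active resources = [3], total = 3
Peak resource demand = 24

24


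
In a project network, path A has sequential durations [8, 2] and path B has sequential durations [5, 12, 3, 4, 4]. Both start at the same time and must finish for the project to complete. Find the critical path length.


Path A total = 8 + 2 = 10
Path B total = 5 + 12 + 3 + 4 + 4 = 28
Critical path = longest path = max(10, 28) = 28

28


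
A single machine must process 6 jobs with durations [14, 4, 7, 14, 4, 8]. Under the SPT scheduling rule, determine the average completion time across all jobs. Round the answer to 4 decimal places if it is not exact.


Sort jobs by processing time (SPT order): [4, 4, 7, 8, 14, 14]
Compute completion times sequentially:
  Job 1: processing = 4, completes at 4
  Job 2: processing = 4, completes at 8
  Job 3: processing = 7, completes at 15
  Job 4: processing = 8, completes at 23
  Job 5: processing = 14, completes at 37
  Job 6: processing = 14, completes at 51
Sum of completion times = 138
Average completion time = 138/6 = 23.0

23.0


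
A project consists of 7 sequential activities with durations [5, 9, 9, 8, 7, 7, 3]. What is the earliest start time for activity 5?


Activity 5 starts after activities 1 through 4 complete.
Predecessor durations: [5, 9, 9, 8]
ES = 5 + 9 + 9 + 8 = 31

31


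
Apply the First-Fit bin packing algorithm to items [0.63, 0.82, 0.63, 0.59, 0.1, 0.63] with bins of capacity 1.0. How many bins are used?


Place items sequentially using First-Fit:
  Item 0.63 -> new Bin 1
  Item 0.82 -> new Bin 2
  Item 0.63 -> new Bin 3
  Item 0.59 -> new Bin 4
  Item 0.1 -> Bin 1 (now 0.73)
  Item 0.63 -> new Bin 5
Total bins used = 5

5


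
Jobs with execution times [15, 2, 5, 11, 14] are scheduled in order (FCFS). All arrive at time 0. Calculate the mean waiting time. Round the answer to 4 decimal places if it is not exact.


FCFS order (as given): [15, 2, 5, 11, 14]
Waiting times:
  Job 1: wait = 0
  Job 2: wait = 15
  Job 3: wait = 17
  Job 4: wait = 22
  Job 5: wait = 33
Sum of waiting times = 87
Average waiting time = 87/5 = 17.4

17.4


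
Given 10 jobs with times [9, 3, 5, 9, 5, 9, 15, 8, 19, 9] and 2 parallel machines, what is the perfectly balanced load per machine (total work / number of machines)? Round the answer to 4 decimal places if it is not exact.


Total processing time = 9 + 3 + 5 + 9 + 5 + 9 + 15 + 8 + 19 + 9 = 91
Number of machines = 2
Ideal balanced load = 91 / 2 = 45.5

45.5


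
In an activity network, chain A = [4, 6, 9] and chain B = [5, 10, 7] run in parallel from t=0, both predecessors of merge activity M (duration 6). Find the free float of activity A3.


ES(A3) = sum of predecessors on chain A = 10
EF(A3) = ES + duration = 10 + 9 = 19
Successor of A3 is M. ES(M) = max(sum(A), sum(B)) = max(19, 22) = 22
Free float = ES(successor) - EF(current) = 22 - 19 = 3

3


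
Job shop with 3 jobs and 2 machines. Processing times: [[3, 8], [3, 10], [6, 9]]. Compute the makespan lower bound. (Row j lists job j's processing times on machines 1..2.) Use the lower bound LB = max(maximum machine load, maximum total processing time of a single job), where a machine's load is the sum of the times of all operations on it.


Machine loads:
  Machine 1: 3 + 3 + 6 = 12
  Machine 2: 8 + 10 + 9 = 27
Max machine load = 27
Job totals:
  Job 1: 11
  Job 2: 13
  Job 3: 15
Max job total = 15
Lower bound = max(27, 15) = 27

27


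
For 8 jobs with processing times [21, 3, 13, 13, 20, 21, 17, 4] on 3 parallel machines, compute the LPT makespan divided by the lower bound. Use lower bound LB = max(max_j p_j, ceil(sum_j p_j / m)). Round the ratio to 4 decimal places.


LPT order: [21, 21, 20, 17, 13, 13, 4, 3]
Machine loads after assignment: [38, 37, 37]
LPT makespan = 38
Lower bound = max(max_job, ceil(total/3)) = max(21, 38) = 38
Ratio = 38 / 38 = 1.0

1.0


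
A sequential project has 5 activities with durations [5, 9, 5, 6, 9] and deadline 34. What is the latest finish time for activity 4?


LF(activity 4) = deadline - sum of successor durations
Successors: activities 5 through 5 with durations [9]
Sum of successor durations = 9
LF = 34 - 9 = 25

25


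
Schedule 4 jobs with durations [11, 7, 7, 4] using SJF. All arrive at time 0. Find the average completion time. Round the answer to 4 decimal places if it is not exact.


SJF order (ascending): [4, 7, 7, 11]
Completion times:
  Job 1: burst=4, C=4
  Job 2: burst=7, C=11
  Job 3: burst=7, C=18
  Job 4: burst=11, C=29
Average completion = 62/4 = 15.5

15.5


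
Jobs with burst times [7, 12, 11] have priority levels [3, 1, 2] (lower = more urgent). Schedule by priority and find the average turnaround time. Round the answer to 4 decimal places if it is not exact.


Sort by priority (ascending = highest first):
Order: [(1, 12), (2, 11), (3, 7)]
Completion times:
  Priority 1, burst=12, C=12
  Priority 2, burst=11, C=23
  Priority 3, burst=7, C=30
Average turnaround = 65/3 = 21.6667

21.6667


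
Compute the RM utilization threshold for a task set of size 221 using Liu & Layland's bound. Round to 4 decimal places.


Compute 2^(1/221) = 1.0031413363
Subtract 1: 1.0031413363 - 1 = 0.0031413363
Multiply by n: 221 * 0.0031413363 = 0.6942353223
Round to 4 dp: 0.6942

0.6942


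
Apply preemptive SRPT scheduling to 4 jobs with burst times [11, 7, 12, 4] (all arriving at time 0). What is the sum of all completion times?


Since all jobs arrive at t=0, SRPT equals SPT ordering.
SPT order: [4, 7, 11, 12]
Completion times:
  Job 1: p=4, C=4
  Job 2: p=7, C=11
  Job 3: p=11, C=22
  Job 4: p=12, C=34
Total completion time = 4 + 11 + 22 + 34 = 71

71


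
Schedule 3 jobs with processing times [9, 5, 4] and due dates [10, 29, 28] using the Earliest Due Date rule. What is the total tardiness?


Sort by due date (EDD order): [(9, 10), (4, 28), (5, 29)]
Compute completion times and tardiness:
  Job 1: p=9, d=10, C=9, tardiness=max(0,9-10)=0
  Job 2: p=4, d=28, C=13, tardiness=max(0,13-28)=0
  Job 3: p=5, d=29, C=18, tardiness=max(0,18-29)=0
Total tardiness = 0

0


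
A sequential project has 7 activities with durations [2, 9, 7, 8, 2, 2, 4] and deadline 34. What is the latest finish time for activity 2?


LF(activity 2) = deadline - sum of successor durations
Successors: activities 3 through 7 with durations [7, 8, 2, 2, 4]
Sum of successor durations = 23
LF = 34 - 23 = 11

11


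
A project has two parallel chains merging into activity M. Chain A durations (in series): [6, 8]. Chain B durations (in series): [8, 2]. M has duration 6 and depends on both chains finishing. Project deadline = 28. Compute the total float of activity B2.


Forward pass: ES(B2) = sum of predecessors on chain B = 8
EF = ES + duration = 8 + 2 = 10
Backward pass: LF(M) = deadline = 28; LS(M) = 28 - 6 = 22
LF(B2) = LS(M) - sum(successors on chain B) = 22 - 0 = 22
LS = LF - duration = 22 - 2 = 20
Total float = LS - ES = 20 - 8 = 12

12


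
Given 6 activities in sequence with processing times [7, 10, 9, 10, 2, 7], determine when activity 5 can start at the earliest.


Activity 5 starts after activities 1 through 4 complete.
Predecessor durations: [7, 10, 9, 10]
ES = 7 + 10 + 9 + 10 = 36

36


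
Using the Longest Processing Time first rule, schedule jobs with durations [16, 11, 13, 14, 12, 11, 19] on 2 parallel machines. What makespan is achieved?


Sort jobs in decreasing order (LPT): [19, 16, 14, 13, 12, 11, 11]
Assign each job to the least loaded machine:
  Machine 1: jobs [19, 13, 11], load = 43
  Machine 2: jobs [16, 14, 12, 11], load = 53
Makespan = max load = 53

53


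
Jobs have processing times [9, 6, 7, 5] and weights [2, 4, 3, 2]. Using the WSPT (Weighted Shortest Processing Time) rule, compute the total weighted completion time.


Compute p/w ratios and sort ascending (WSPT): [(6, 4), (7, 3), (5, 2), (9, 2)]
Compute weighted completion times:
  Job (p=6,w=4): C=6, w*C=4*6=24
  Job (p=7,w=3): C=13, w*C=3*13=39
  Job (p=5,w=2): C=18, w*C=2*18=36
  Job (p=9,w=2): C=27, w*C=2*27=54
Total weighted completion time = 153

153


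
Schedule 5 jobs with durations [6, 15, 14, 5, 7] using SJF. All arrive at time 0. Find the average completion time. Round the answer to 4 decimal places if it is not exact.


SJF order (ascending): [5, 6, 7, 14, 15]
Completion times:
  Job 1: burst=5, C=5
  Job 2: burst=6, C=11
  Job 3: burst=7, C=18
  Job 4: burst=14, C=32
  Job 5: burst=15, C=47
Average completion = 113/5 = 22.6

22.6


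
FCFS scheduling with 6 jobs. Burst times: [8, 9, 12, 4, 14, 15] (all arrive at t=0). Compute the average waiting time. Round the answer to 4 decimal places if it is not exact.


FCFS order (as given): [8, 9, 12, 4, 14, 15]
Waiting times:
  Job 1: wait = 0
  Job 2: wait = 8
  Job 3: wait = 17
  Job 4: wait = 29
  Job 5: wait = 33
  Job 6: wait = 47
Sum of waiting times = 134
Average waiting time = 134/6 = 22.3333

22.3333


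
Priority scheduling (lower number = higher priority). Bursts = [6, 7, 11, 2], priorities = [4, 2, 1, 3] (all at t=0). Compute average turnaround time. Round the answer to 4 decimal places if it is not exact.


Sort by priority (ascending = highest first):
Order: [(1, 11), (2, 7), (3, 2), (4, 6)]
Completion times:
  Priority 1, burst=11, C=11
  Priority 2, burst=7, C=18
  Priority 3, burst=2, C=20
  Priority 4, burst=6, C=26
Average turnaround = 75/4 = 18.75

18.75


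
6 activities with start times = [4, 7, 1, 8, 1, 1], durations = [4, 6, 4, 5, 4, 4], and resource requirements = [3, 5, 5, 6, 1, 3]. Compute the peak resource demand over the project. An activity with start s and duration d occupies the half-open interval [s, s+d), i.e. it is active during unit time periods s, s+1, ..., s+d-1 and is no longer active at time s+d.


Each activity i is active on [start_i, start_i + duration_i).
Compute total resource usage per time slot:
  t=0: active resources = [], total = 0
  t=1: active resources = [5, 1, 3], total = 9
  t=2: active resources = [5, 1, 3], total = 9
  t=3: active resources = [5, 1, 3], total = 9
  t=4: active resources = [3, 5, 1, 3], total = 12
  t=5: active resources = [3], total = 3
  t=6: active resources = [3], total = 3
  t=7: active resources = [3, 5], total = 8
  t=8: active resources = [5, 6], total = 11
  t=9: active resources = [5, 6], total = 11
  t=10: active resources = [5, 6], total = 11
  t=11: active resources = [5, 6], total = 11
  t=12: active resources = [5, 6], total = 11
Peak resource demand = 12

12


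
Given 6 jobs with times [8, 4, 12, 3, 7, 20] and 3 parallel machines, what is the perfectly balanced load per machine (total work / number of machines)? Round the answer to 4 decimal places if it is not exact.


Total processing time = 8 + 4 + 12 + 3 + 7 + 20 = 54
Number of machines = 3
Ideal balanced load = 54 / 3 = 18.0

18.0


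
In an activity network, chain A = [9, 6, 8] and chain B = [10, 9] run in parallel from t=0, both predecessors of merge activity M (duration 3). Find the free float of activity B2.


ES(B2) = sum of predecessors on chain B = 10
EF(B2) = ES + duration = 10 + 9 = 19
Successor of B2 is M. ES(M) = max(sum(A), sum(B)) = max(23, 19) = 23
Free float = ES(successor) - EF(current) = 23 - 19 = 4

4


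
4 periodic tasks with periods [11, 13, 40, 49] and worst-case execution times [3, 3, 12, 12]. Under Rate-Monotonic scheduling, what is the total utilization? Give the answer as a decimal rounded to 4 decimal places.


Compute individual utilizations (exact fractions):
  Task 1: C/T = 3/11 (approx. 0.2727)
  Task 2: C/T = 3/13 (approx. 0.2308)
  Task 3: C/T = 12/40 = 3/10 (approx. 0.3)
  Task 4: C/T = 12/49 (approx. 0.2449)
Total utilization U = 3/11 + 3/13 + 3/10 + 12/49 = 73461/70070
Rounded to 4 decimal places: U = 1.0484
RM (Liu & Layland) bound for 4 tasks = 0.756828; compare with U = 73461/70070 (approx. 1.048394)
U > 1, so the task set is not schedulable (processor overloaded).

1.0484


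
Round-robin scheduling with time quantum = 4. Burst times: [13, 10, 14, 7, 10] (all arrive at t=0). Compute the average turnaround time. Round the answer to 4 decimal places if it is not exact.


Time quantum = 4
Execution trace:
  J1 runs 4 units, time = 4
  J2 runs 4 units, time = 8
  J3 runs 4 units, time = 12
  J4 runs 4 units, time = 16
  J5 runs 4 units, time = 20
  J1 runs 4 units, time = 24
  J2 runs 4 units, time = 28
  J3 runs 4 units, time = 32
  J4 runs 3 units, time = 35
  J5 runs 4 units, time = 39
  J1 runs 4 units, time = 43
  J2 runs 2 units, time = 45
  J3 runs 4 units, time = 49
  J5 runs 2 units, time = 51
  J1 runs 1 units, time = 52
  J3 runs 2 units, time = 54
Finish times: [52, 45, 54, 35, 51]
Average turnaround = 237/5 = 47.4

47.4


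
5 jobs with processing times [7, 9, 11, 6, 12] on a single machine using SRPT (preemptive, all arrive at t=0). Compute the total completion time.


Since all jobs arrive at t=0, SRPT equals SPT ordering.
SPT order: [6, 7, 9, 11, 12]
Completion times:
  Job 1: p=6, C=6
  Job 2: p=7, C=13
  Job 3: p=9, C=22
  Job 4: p=11, C=33
  Job 5: p=12, C=45
Total completion time = 6 + 13 + 22 + 33 + 45 = 119

119


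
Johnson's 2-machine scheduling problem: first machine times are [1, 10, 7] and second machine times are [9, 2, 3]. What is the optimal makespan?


Apply Johnson's rule:
  Group 1 (a <= b): [(1, 1, 9)]
  Group 2 (a > b): [(3, 7, 3), (2, 10, 2)]
Optimal job order: [1, 3, 2]
Schedule:
  Job 1: M1 done at 1, M2 done at 10
  Job 3: M1 done at 8, M2 done at 13
  Job 2: M1 done at 18, M2 done at 20
Makespan = 20

20


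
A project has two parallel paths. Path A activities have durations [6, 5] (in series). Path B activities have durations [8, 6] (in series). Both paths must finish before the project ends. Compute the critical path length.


Path A total = 6 + 5 = 11
Path B total = 8 + 6 = 14
Critical path = longest path = max(11, 14) = 14

14


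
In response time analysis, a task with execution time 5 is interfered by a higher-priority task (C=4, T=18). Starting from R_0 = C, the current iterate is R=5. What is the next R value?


R_next = C + ceil(R_prev / T_hp) * C_hp
ceil(5 / 18) = ceil(0.2778) = 1
Interference = 1 * 4 = 4
R_next = 5 + 4 = 9

9


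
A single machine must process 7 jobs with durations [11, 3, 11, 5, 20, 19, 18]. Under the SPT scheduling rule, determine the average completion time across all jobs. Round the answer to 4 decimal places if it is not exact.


Sort jobs by processing time (SPT order): [3, 5, 11, 11, 18, 19, 20]
Compute completion times sequentially:
  Job 1: processing = 3, completes at 3
  Job 2: processing = 5, completes at 8
  Job 3: processing = 11, completes at 19
  Job 4: processing = 11, completes at 30
  Job 5: processing = 18, completes at 48
  Job 6: processing = 19, completes at 67
  Job 7: processing = 20, completes at 87
Sum of completion times = 262
Average completion time = 262/7 = 37.4286

37.4286


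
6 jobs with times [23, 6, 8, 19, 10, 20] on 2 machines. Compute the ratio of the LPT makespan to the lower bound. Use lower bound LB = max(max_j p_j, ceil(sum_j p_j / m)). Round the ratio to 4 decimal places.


LPT order: [23, 20, 19, 10, 8, 6]
Machine loads after assignment: [41, 45]
LPT makespan = 45
Lower bound = max(max_job, ceil(total/2)) = max(23, 43) = 43
Ratio = 45 / 43 = 1.0465

1.0465


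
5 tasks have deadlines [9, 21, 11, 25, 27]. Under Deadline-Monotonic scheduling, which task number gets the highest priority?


Sort tasks by relative deadline (ascending):
  Task 1: deadline = 9
  Task 3: deadline = 11
  Task 2: deadline = 21
  Task 4: deadline = 25
  Task 5: deadline = 27
Priority order (highest first): [1, 3, 2, 4, 5]
Highest priority task = 1

1


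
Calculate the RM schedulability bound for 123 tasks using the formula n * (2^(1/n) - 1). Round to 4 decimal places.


Compute 2^(1/123) = 1.0056512513
Subtract 1: 1.0056512513 - 1 = 0.0056512513
Multiply by n: 123 * 0.0056512513 = 0.6951039099
Round to 4 dp: 0.6951

0.6951


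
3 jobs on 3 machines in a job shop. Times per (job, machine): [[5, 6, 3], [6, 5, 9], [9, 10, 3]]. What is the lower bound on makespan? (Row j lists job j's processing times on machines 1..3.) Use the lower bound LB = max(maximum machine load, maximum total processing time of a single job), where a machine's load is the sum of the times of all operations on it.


Machine loads:
  Machine 1: 5 + 6 + 9 = 20
  Machine 2: 6 + 5 + 10 = 21
  Machine 3: 3 + 9 + 3 = 15
Max machine load = 21
Job totals:
  Job 1: 14
  Job 2: 20
  Job 3: 22
Max job total = 22
Lower bound = max(21, 22) = 22

22


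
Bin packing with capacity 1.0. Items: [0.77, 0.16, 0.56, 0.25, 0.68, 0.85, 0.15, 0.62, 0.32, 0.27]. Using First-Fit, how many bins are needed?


Place items sequentially using First-Fit:
  Item 0.77 -> new Bin 1
  Item 0.16 -> Bin 1 (now 0.93)
  Item 0.56 -> new Bin 2
  Item 0.25 -> Bin 2 (now 0.81)
  Item 0.68 -> new Bin 3
  Item 0.85 -> new Bin 4
  Item 0.15 -> Bin 2 (now 0.96)
  Item 0.62 -> new Bin 5
  Item 0.32 -> Bin 3 (now 1.0)
  Item 0.27 -> Bin 5 (now 0.89)
Total bins used = 5

5


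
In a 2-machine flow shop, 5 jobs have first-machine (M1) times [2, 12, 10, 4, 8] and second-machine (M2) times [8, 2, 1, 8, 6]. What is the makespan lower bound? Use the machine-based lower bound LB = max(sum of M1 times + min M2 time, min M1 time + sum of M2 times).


LB1 = sum(M1 times) + min(M2 times) = 36 + 1 = 37
LB2 = min(M1 times) + sum(M2 times) = 2 + 25 = 27
Lower bound = max(LB1, LB2) = max(37, 27) = 37

37


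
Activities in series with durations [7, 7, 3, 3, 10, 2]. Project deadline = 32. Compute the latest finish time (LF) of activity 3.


LF(activity 3) = deadline - sum of successor durations
Successors: activities 4 through 6 with durations [3, 10, 2]
Sum of successor durations = 15
LF = 32 - 15 = 17

17


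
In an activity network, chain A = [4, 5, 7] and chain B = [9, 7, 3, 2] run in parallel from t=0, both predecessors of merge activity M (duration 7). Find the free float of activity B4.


ES(B4) = sum of predecessors on chain B = 19
EF(B4) = ES + duration = 19 + 2 = 21
Successor of B4 is M. ES(M) = max(sum(A), sum(B)) = max(16, 21) = 21
Free float = ES(successor) - EF(current) = 21 - 21 = 0

0


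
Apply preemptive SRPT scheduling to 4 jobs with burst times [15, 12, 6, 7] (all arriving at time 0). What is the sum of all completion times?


Since all jobs arrive at t=0, SRPT equals SPT ordering.
SPT order: [6, 7, 12, 15]
Completion times:
  Job 1: p=6, C=6
  Job 2: p=7, C=13
  Job 3: p=12, C=25
  Job 4: p=15, C=40
Total completion time = 6 + 13 + 25 + 40 = 84

84


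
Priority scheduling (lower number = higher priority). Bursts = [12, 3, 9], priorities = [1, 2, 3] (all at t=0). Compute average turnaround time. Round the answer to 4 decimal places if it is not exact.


Sort by priority (ascending = highest first):
Order: [(1, 12), (2, 3), (3, 9)]
Completion times:
  Priority 1, burst=12, C=12
  Priority 2, burst=3, C=15
  Priority 3, burst=9, C=24
Average turnaround = 51/3 = 17.0

17.0


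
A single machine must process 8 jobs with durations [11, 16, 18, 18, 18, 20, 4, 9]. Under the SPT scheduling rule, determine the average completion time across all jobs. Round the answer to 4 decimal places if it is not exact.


Sort jobs by processing time (SPT order): [4, 9, 11, 16, 18, 18, 18, 20]
Compute completion times sequentially:
  Job 1: processing = 4, completes at 4
  Job 2: processing = 9, completes at 13
  Job 3: processing = 11, completes at 24
  Job 4: processing = 16, completes at 40
  Job 5: processing = 18, completes at 58
  Job 6: processing = 18, completes at 76
  Job 7: processing = 18, completes at 94
  Job 8: processing = 20, completes at 114
Sum of completion times = 423
Average completion time = 423/8 = 52.875

52.875


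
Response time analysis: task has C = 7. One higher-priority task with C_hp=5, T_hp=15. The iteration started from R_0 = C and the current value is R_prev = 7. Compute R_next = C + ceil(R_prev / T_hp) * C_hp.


R_next = C + ceil(R_prev / T_hp) * C_hp
ceil(7 / 15) = ceil(0.4667) = 1
Interference = 1 * 5 = 5
R_next = 7 + 5 = 12

12


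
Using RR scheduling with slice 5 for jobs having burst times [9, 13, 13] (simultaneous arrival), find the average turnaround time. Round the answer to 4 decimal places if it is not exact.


Time quantum = 5
Execution trace:
  J1 runs 5 units, time = 5
  J2 runs 5 units, time = 10
  J3 runs 5 units, time = 15
  J1 runs 4 units, time = 19
  J2 runs 5 units, time = 24
  J3 runs 5 units, time = 29
  J2 runs 3 units, time = 32
  J3 runs 3 units, time = 35
Finish times: [19, 32, 35]
Average turnaround = 86/3 = 28.6667

28.6667


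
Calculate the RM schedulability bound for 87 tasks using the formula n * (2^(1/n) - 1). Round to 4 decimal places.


Compute 2^(1/87) = 1.0079990316
Subtract 1: 1.0079990316 - 1 = 0.0079990316
Multiply by n: 87 * 0.0079990316 = 0.6959157492
Round to 4 dp: 0.6959

0.6959


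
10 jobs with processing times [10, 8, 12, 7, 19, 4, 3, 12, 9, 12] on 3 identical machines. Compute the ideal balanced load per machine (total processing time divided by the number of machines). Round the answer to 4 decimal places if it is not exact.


Total processing time = 10 + 8 + 12 + 7 + 19 + 4 + 3 + 12 + 9 + 12 = 96
Number of machines = 3
Ideal balanced load = 96 / 3 = 32.0

32.0


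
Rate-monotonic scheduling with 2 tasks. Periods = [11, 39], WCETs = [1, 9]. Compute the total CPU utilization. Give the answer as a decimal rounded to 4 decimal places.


Compute individual utilizations (exact fractions):
  Task 1: C/T = 1/11 (approx. 0.0909)
  Task 2: C/T = 9/39 = 3/13 (approx. 0.2308)
Total utilization U = 1/11 + 3/13 = 46/143
Rounded to 4 decimal places: U = 0.3217
RM (Liu & Layland) bound for 2 tasks = 0.828427; compare with U = 46/143 (approx. 0.321678)
U <= bound, so schedulable by RM sufficient condition.

0.3217


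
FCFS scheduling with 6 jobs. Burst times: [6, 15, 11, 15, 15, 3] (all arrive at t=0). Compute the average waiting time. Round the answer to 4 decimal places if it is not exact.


FCFS order (as given): [6, 15, 11, 15, 15, 3]
Waiting times:
  Job 1: wait = 0
  Job 2: wait = 6
  Job 3: wait = 21
  Job 4: wait = 32
  Job 5: wait = 47
  Job 6: wait = 62
Sum of waiting times = 168
Average waiting time = 168/6 = 28.0

28.0


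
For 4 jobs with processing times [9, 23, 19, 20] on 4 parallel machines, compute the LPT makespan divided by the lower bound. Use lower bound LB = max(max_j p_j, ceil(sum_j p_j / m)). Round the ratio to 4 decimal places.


LPT order: [23, 20, 19, 9]
Machine loads after assignment: [23, 20, 19, 9]
LPT makespan = 23
Lower bound = max(max_job, ceil(total/4)) = max(23, 18) = 23
Ratio = 23 / 23 = 1.0

1.0


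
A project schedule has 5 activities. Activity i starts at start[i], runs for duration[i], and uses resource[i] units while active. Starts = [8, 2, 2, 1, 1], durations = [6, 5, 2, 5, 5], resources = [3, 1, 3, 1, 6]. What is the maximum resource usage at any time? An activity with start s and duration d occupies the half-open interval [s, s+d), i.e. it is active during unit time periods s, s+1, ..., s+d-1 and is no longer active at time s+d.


Each activity i is active on [start_i, start_i + duration_i).
Compute total resource usage per time slot:
  t=0: active resources = [], total = 0
  t=1: active resources = [1, 6], total = 7
  t=2: active resources = [1, 3, 1, 6], total = 11
  t=3: active resources = [1, 3, 1, 6], total = 11
  t=4: active resources = [1, 1, 6], total = 8
  t=5: active resources = [1, 1, 6], total = 8
  t=6: active resources = [1], total = 1
  t=7: active resources = [], total = 0
  t=8: active resources = [3], total = 3
  t=9: active resources = [3], total = 3
  t=10: active resources = [3], total = 3
  t=11: active resources = [3], total = 3
  t=12: active resources = [3], total = 3
  t=13: active resources = [3], total = 3
Peak resource demand = 11

11


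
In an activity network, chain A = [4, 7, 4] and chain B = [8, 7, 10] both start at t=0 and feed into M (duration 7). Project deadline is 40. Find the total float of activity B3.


Forward pass: ES(B3) = sum of predecessors on chain B = 15
EF = ES + duration = 15 + 10 = 25
Backward pass: LF(M) = deadline = 40; LS(M) = 40 - 7 = 33
LF(B3) = LS(M) - sum(successors on chain B) = 33 - 0 = 33
LS = LF - duration = 33 - 10 = 23
Total float = LS - ES = 23 - 15 = 8

8


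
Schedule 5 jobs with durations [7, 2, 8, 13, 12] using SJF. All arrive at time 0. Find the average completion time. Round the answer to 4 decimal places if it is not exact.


SJF order (ascending): [2, 7, 8, 12, 13]
Completion times:
  Job 1: burst=2, C=2
  Job 2: burst=7, C=9
  Job 3: burst=8, C=17
  Job 4: burst=12, C=29
  Job 5: burst=13, C=42
Average completion = 99/5 = 19.8

19.8


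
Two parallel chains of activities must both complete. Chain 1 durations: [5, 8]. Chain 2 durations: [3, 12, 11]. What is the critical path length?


Path A total = 5 + 8 = 13
Path B total = 3 + 12 + 11 = 26
Critical path = longest path = max(13, 26) = 26

26


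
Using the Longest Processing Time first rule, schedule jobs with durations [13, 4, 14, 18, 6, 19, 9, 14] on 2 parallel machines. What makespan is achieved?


Sort jobs in decreasing order (LPT): [19, 18, 14, 14, 13, 9, 6, 4]
Assign each job to the least loaded machine:
  Machine 1: jobs [19, 14, 9, 6], load = 48
  Machine 2: jobs [18, 14, 13, 4], load = 49
Makespan = max load = 49

49


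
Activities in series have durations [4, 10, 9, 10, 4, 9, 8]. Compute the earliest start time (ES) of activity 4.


Activity 4 starts after activities 1 through 3 complete.
Predecessor durations: [4, 10, 9]
ES = 4 + 10 + 9 = 23

23


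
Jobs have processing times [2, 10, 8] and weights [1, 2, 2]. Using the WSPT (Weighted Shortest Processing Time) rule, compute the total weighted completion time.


Compute p/w ratios and sort ascending (WSPT): [(2, 1), (8, 2), (10, 2)]
Compute weighted completion times:
  Job (p=2,w=1): C=2, w*C=1*2=2
  Job (p=8,w=2): C=10, w*C=2*10=20
  Job (p=10,w=2): C=20, w*C=2*20=40
Total weighted completion time = 62

62


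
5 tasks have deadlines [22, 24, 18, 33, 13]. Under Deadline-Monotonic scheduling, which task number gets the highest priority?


Sort tasks by relative deadline (ascending):
  Task 5: deadline = 13
  Task 3: deadline = 18
  Task 1: deadline = 22
  Task 2: deadline = 24
  Task 4: deadline = 33
Priority order (highest first): [5, 3, 1, 2, 4]
Highest priority task = 5

5


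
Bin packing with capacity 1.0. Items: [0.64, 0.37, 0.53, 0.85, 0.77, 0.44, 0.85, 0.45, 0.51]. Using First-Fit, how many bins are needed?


Place items sequentially using First-Fit:
  Item 0.64 -> new Bin 1
  Item 0.37 -> new Bin 2
  Item 0.53 -> Bin 2 (now 0.9)
  Item 0.85 -> new Bin 3
  Item 0.77 -> new Bin 4
  Item 0.44 -> new Bin 5
  Item 0.85 -> new Bin 6
  Item 0.45 -> Bin 5 (now 0.89)
  Item 0.51 -> new Bin 7
Total bins used = 7

7


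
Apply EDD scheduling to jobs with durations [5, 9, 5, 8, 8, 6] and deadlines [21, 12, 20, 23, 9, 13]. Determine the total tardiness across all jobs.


Sort by due date (EDD order): [(8, 9), (9, 12), (6, 13), (5, 20), (5, 21), (8, 23)]
Compute completion times and tardiness:
  Job 1: p=8, d=9, C=8, tardiness=max(0,8-9)=0
  Job 2: p=9, d=12, C=17, tardiness=max(0,17-12)=5
  Job 3: p=6, d=13, C=23, tardiness=max(0,23-13)=10
  Job 4: p=5, d=20, C=28, tardiness=max(0,28-20)=8
  Job 5: p=5, d=21, C=33, tardiness=max(0,33-21)=12
  Job 6: p=8, d=23, C=41, tardiness=max(0,41-23)=18
Total tardiness = 53

53


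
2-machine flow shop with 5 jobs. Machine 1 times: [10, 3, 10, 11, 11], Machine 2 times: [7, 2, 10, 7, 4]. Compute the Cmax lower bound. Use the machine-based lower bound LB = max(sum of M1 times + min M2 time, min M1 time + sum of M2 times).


LB1 = sum(M1 times) + min(M2 times) = 45 + 2 = 47
LB2 = min(M1 times) + sum(M2 times) = 3 + 30 = 33
Lower bound = max(LB1, LB2) = max(47, 33) = 47

47


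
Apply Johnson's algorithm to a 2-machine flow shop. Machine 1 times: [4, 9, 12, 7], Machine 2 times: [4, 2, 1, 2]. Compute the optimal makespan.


Apply Johnson's rule:
  Group 1 (a <= b): [(1, 4, 4)]
  Group 2 (a > b): [(2, 9, 2), (4, 7, 2), (3, 12, 1)]
Optimal job order: [1, 2, 4, 3]
Schedule:
  Job 1: M1 done at 4, M2 done at 8
  Job 2: M1 done at 13, M2 done at 15
  Job 4: M1 done at 20, M2 done at 22
  Job 3: M1 done at 32, M2 done at 33
Makespan = 33

33


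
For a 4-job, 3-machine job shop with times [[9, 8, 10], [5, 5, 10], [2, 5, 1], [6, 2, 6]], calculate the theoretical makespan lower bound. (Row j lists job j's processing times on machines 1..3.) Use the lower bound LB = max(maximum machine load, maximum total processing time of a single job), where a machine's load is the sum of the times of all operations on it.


Machine loads:
  Machine 1: 9 + 5 + 2 + 6 = 22
  Machine 2: 8 + 5 + 5 + 2 = 20
  Machine 3: 10 + 10 + 1 + 6 = 27
Max machine load = 27
Job totals:
  Job 1: 27
  Job 2: 20
  Job 3: 8
  Job 4: 14
Max job total = 27
Lower bound = max(27, 27) = 27

27


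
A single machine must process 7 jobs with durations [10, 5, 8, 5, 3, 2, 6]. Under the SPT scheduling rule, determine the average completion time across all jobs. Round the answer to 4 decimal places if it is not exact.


Sort jobs by processing time (SPT order): [2, 3, 5, 5, 6, 8, 10]
Compute completion times sequentially:
  Job 1: processing = 2, completes at 2
  Job 2: processing = 3, completes at 5
  Job 3: processing = 5, completes at 10
  Job 4: processing = 5, completes at 15
  Job 5: processing = 6, completes at 21
  Job 6: processing = 8, completes at 29
  Job 7: processing = 10, completes at 39
Sum of completion times = 121
Average completion time = 121/7 = 17.2857

17.2857


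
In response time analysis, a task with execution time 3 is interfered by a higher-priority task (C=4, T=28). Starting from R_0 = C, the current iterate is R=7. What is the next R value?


R_next = C + ceil(R_prev / T_hp) * C_hp
ceil(7 / 28) = ceil(0.25) = 1
Interference = 1 * 4 = 4
R_next = 3 + 4 = 7
R_next = R_prev, so the iteration has converged (response time = 7).

7


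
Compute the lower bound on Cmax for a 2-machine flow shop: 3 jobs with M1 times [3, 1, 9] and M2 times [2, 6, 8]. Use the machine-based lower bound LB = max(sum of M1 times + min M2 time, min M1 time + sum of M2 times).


LB1 = sum(M1 times) + min(M2 times) = 13 + 2 = 15
LB2 = min(M1 times) + sum(M2 times) = 1 + 16 = 17
Lower bound = max(LB1, LB2) = max(15, 17) = 17

17
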